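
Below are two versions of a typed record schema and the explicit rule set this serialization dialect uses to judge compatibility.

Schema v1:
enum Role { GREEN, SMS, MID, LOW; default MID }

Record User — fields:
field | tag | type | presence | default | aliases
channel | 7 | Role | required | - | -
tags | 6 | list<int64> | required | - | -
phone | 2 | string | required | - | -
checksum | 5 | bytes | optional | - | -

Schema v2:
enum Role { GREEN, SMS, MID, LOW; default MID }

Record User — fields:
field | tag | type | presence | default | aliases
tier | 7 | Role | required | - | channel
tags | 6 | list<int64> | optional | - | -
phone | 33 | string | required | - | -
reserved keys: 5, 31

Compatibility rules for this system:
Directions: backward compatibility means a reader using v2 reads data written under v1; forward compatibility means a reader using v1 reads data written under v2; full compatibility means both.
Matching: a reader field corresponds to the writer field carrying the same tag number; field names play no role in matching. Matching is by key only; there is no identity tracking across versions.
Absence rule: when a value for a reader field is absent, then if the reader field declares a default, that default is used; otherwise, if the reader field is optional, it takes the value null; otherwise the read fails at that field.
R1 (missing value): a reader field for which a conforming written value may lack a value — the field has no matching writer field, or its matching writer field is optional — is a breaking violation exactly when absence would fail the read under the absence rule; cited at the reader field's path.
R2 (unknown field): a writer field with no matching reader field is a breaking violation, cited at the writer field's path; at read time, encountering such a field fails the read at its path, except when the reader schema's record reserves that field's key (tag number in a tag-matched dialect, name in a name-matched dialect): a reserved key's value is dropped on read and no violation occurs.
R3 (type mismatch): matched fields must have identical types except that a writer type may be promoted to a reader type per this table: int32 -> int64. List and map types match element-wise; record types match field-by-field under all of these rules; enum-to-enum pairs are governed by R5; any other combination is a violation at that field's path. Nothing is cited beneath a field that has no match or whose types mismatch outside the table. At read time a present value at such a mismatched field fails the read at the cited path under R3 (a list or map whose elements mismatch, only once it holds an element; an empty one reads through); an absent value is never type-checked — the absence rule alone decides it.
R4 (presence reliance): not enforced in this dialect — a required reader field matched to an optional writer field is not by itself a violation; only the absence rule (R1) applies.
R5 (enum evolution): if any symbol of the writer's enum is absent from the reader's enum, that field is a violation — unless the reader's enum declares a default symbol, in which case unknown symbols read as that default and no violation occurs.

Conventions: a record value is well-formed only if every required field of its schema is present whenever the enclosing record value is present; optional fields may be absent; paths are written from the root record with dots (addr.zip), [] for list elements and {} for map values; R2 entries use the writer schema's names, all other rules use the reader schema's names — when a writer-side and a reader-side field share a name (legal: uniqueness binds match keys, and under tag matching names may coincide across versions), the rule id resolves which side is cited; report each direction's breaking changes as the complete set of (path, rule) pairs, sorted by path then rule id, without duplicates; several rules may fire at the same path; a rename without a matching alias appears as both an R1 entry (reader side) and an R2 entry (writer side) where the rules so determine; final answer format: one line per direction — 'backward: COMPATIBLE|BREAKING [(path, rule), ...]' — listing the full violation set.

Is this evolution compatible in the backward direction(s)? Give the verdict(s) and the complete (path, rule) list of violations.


backward: BREAKING [(phone, R1), (phone, R2)]

in User below, arrows point writer -> reader
backward on User — v2 reading data written by v1:
  tier: paired with writer channel (Role -> Role; writer required)
  tags: paired with writer tags (list<int64> -> list<int64>; writer required)
  phone: no writer match
  writer phone: unknown to reader
  writer checksum: unknown to reader
  R1 fires at phone
  R2 fires at phone
  => backward: BREAKING (2)
remaining User differences; none change what is asked:
  renamed field channel to tier in record User (alias channel declared on the renamed field) -> triggers nothing under User's printed rules — same verdict
  removed field checksum from record User (its key 5 joins the reserved list) -> triggers nothing under User's printed rules — same verdict
  field tags in record User: required changed to optional -> affects forward compatibility only, which is not asked


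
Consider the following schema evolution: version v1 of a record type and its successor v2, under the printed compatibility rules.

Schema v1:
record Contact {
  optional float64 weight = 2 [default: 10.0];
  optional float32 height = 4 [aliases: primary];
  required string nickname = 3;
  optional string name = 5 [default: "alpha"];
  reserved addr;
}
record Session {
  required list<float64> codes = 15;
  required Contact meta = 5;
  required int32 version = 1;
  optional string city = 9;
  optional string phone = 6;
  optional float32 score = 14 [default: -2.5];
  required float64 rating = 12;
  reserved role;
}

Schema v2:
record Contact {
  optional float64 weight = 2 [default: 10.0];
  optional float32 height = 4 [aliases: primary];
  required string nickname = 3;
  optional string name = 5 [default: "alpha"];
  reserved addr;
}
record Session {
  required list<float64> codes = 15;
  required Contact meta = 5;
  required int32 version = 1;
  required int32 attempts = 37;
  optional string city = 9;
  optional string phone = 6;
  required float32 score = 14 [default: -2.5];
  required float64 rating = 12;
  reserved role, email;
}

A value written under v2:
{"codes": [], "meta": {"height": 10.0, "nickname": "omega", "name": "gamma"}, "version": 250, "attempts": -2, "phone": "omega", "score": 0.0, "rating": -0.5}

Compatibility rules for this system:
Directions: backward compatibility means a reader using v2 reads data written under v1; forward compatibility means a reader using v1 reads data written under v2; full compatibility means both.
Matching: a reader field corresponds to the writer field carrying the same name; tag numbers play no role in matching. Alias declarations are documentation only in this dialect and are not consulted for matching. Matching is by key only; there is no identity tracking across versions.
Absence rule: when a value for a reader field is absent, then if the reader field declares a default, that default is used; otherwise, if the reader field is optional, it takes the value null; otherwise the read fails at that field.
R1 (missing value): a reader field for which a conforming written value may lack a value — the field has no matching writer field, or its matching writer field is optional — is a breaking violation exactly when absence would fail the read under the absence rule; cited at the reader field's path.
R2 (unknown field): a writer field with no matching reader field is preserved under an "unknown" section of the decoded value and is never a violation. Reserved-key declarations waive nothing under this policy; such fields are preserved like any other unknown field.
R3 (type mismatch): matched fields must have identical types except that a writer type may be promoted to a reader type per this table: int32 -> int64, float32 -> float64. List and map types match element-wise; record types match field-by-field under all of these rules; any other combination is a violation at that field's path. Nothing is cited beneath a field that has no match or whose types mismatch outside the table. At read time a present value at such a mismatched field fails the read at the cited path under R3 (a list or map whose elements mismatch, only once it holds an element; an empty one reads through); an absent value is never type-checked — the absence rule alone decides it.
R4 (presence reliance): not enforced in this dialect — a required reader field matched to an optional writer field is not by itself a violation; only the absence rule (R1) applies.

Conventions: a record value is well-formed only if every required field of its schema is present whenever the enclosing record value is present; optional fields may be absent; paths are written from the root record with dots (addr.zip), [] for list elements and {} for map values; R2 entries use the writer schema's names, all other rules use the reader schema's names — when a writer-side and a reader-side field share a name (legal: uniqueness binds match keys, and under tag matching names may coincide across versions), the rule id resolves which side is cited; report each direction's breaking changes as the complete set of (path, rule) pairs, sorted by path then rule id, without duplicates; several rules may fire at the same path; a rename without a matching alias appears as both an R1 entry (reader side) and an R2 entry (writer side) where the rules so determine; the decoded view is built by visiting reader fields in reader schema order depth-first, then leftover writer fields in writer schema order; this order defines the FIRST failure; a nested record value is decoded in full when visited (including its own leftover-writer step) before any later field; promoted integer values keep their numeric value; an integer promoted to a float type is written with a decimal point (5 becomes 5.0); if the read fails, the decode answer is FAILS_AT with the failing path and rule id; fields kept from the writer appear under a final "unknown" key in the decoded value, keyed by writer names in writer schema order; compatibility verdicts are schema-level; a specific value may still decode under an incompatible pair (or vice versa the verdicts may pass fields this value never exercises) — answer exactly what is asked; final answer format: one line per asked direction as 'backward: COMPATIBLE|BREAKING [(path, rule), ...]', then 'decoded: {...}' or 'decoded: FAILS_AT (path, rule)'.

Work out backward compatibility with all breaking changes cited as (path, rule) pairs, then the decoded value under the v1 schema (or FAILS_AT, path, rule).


backward: BREAKING [(attempts, R1)]; decoded: {"codes": [], "meta": {"weight": 10.0, "height": 10.0, "nickname": "omega", "name": "gamma"}, "version": 250, "city": null, "phone": "omega", "score": 0.0, "rating": -0.5, "unknown": {"attempts": -2}}

arrows below run writer -> reader for Session
backward on Session — v2 reading data written by v1:
  codes: list<float64> -> list<float64>, writer required; from codes
  meta: Contact -> Contact, writer required; from meta
  version: int32 -> int32, writer required; from version
  attempts: no writer-side match
  city: string -> string, writer optional; from city
  phone: string -> string, writer optional; from phone
  score: float32 -> float32, writer optional; from score
  rating: float64 -> float64, writer required; from rating
  meta.weight: float64 -> float64, writer optional; from meta.weight
  meta.height: float32 -> float32, writer optional; from meta.height
  meta.nickname: string -> string, writer required; from meta.nickname
  meta.name: string -> string, writer optional; from meta.name
  R1 fires at attempts
  => backward verdict for Session: BREAKING, 1 violation(s)
decode walk for Session under reader schema v1:
  codes := []
  meta.weight := 10.0 (missing; default applied)
  meta.height := 10.0
  meta.nickname := "omega"
  meta.name := "gamma"
  version := 250
  city := null (missing; optional => null)
  phone := "omega"
  score := 0.0
  rating := -0.5
  writer attempts: kept under "unknown"
  => decoded: {"codes": [], "meta": {"weight": 10.0, "height": 10.0, "nickname": "omega", "name": "gamma"}, "version": 250, "city": null, "phone": "omega", "score": 0.0, "rating": -0.5, "unknown": {"attempts": -2}}
checking off the Session differences that do not matter here:
  field score in record Session: optional changed to required -> fires no rule on Session, leaving the asked answer as it is


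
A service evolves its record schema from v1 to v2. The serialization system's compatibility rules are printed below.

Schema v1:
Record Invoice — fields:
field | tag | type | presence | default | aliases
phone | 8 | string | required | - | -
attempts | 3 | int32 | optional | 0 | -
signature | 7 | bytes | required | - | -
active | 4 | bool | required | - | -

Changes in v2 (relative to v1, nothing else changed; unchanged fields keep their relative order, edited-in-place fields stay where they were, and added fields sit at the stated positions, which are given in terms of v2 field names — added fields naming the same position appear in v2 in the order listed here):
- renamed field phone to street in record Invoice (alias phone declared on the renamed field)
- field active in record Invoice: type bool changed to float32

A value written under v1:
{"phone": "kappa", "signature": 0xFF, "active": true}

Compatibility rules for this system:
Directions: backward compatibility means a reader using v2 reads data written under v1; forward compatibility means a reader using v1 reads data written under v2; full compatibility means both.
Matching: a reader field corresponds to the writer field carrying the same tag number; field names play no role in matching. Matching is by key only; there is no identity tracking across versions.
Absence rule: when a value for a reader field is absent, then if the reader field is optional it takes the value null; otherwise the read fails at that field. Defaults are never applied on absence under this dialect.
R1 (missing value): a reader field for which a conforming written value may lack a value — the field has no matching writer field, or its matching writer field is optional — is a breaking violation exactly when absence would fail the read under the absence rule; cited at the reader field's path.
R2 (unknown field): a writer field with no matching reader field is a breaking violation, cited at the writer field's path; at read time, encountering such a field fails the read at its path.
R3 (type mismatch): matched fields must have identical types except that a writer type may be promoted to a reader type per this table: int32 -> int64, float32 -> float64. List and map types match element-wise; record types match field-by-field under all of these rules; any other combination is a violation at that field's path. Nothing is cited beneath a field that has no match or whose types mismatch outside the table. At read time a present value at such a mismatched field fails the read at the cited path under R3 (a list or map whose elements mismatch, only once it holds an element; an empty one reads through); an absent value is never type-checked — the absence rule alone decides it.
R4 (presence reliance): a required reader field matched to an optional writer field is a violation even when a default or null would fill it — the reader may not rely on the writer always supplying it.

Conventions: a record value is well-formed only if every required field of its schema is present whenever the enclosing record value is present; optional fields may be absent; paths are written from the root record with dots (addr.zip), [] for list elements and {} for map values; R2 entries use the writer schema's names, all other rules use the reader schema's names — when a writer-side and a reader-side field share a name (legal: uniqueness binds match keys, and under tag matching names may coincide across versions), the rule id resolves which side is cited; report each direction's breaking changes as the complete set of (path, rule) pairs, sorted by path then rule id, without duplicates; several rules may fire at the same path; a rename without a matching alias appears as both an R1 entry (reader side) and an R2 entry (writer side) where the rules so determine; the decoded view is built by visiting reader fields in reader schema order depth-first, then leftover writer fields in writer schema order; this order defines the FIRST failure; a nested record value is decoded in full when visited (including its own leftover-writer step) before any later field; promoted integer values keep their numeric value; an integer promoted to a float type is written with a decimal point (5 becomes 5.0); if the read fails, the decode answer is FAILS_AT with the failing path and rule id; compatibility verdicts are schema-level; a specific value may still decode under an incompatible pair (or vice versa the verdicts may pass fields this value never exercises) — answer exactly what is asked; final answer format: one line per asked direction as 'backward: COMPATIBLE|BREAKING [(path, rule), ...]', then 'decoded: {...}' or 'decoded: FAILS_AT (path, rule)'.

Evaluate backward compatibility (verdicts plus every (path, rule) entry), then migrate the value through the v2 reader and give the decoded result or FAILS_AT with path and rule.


backward: BREAKING [(active, R3)]; decoded: FAILS_AT (active, R3)

the writer's type comes first in each Invoice pair
backward analysis of Invoice with v2 as reader and v1 as writer:
  writer required, string -> string: reader street maps from writer phone
  writer optional, int32 -> int32: reader attempts maps from writer attempts
  writer required, bytes -> bytes: reader signature maps from writer signature
  writer required, bool -> float32: reader active maps from writer active
  rule R3 violated at active
  => 1 violation(s): backward is BREAKING for Invoice
decode (reader v2):
  street := "kappa" (from writer phone)
  attempts := null (missing; optional => null)
  signature := 0xFF
  read fails at active under R3
  => FAILS_AT (active, R3)
ruling out the remaining Invoice differences:
  renamed field phone to street in record Invoice (alias phone declared on the renamed field) -> fires no rule on Invoice, leaving the asked answer as it is


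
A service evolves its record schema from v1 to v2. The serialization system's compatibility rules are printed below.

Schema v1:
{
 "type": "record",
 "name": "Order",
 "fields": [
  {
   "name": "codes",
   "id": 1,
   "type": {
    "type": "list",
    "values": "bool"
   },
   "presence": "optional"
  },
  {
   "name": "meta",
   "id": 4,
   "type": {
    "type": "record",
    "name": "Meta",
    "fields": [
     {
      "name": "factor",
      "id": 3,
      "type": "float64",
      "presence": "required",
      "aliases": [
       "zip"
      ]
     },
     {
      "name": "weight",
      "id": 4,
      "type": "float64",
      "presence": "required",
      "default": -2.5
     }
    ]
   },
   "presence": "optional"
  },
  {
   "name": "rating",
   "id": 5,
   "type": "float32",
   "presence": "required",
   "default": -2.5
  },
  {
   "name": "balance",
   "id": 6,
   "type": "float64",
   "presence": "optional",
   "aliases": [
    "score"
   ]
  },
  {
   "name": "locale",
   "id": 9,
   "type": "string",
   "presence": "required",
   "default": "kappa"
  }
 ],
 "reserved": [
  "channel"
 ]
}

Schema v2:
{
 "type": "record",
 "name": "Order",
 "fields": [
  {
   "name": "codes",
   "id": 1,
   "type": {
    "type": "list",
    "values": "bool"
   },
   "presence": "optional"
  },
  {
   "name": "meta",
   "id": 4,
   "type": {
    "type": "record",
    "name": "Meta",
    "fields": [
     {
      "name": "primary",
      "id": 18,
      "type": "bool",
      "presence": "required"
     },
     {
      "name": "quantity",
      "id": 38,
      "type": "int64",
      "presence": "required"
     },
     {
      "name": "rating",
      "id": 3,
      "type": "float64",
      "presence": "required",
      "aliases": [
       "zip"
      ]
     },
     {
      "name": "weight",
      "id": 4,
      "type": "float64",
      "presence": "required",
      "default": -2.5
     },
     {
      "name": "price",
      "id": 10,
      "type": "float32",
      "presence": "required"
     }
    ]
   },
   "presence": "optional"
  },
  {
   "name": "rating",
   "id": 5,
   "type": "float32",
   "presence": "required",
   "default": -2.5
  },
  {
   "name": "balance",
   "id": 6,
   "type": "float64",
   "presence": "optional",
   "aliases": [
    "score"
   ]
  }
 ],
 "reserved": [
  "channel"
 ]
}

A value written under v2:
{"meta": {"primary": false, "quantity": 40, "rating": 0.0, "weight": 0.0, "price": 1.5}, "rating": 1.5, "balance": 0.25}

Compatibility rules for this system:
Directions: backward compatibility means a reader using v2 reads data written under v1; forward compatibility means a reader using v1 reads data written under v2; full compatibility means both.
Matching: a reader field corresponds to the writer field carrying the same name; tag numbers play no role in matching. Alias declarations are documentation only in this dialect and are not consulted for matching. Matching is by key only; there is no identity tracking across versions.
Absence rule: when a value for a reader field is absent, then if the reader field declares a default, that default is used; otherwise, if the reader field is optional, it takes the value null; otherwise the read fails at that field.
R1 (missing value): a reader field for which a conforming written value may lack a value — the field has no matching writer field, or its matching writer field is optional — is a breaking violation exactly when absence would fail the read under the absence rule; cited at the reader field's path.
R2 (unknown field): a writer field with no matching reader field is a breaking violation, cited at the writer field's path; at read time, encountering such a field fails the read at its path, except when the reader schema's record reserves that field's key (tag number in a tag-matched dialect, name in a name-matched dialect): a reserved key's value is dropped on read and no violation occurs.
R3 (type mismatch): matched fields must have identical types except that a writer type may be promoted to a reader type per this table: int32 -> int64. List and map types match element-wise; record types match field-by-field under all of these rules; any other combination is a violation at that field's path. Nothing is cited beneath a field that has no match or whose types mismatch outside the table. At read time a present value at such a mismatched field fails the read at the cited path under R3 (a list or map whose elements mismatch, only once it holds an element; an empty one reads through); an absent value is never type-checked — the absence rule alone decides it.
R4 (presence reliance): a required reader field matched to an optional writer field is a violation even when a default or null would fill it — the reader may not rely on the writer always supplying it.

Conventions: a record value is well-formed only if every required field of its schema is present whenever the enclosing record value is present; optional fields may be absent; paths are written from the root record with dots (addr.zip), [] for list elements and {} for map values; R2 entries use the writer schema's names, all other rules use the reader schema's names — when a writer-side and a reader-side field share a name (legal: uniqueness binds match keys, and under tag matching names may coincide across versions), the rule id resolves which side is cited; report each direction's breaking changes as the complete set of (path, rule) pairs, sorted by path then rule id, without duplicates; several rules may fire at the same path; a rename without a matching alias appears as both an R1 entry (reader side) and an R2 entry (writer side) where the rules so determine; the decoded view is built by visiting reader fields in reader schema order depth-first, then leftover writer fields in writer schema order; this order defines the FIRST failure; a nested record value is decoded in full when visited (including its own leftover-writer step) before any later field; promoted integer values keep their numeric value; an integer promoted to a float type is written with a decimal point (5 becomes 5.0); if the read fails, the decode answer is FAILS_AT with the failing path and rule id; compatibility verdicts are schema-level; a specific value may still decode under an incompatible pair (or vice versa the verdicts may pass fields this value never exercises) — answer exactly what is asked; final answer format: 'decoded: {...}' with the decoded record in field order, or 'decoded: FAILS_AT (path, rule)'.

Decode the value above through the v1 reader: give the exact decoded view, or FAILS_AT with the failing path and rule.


decoded: FAILS_AT (meta.factor, R1)

arrows below run writer -> reader for Order
decode walk for Order under reader schema v1:
  codes := null (not supplied -> null)
  read fails at meta.factor under R1 (no fill)
  => FAILS_AT (meta.factor, R1)
checking off the Order differences that do not matter here:
  added field price to record Meta: required float32, tag 10 (in v2 it sits last) -> affects the rule determinations only; this particular Order value decodes identically
  removed field locale from record Order -> affects the rule determinations only; this particular Order value decodes identically
  added field quantity to record Meta: required int64, tag 38 (in v2 it sits immediately before rating) -> affects the rule determinations only; this particular Order value decodes identically
  added field primary to record Meta: required bool, tag 18 (in v2 it sits immediately before rating) -> affects the rule determinations only; this particular Order value decodes identically


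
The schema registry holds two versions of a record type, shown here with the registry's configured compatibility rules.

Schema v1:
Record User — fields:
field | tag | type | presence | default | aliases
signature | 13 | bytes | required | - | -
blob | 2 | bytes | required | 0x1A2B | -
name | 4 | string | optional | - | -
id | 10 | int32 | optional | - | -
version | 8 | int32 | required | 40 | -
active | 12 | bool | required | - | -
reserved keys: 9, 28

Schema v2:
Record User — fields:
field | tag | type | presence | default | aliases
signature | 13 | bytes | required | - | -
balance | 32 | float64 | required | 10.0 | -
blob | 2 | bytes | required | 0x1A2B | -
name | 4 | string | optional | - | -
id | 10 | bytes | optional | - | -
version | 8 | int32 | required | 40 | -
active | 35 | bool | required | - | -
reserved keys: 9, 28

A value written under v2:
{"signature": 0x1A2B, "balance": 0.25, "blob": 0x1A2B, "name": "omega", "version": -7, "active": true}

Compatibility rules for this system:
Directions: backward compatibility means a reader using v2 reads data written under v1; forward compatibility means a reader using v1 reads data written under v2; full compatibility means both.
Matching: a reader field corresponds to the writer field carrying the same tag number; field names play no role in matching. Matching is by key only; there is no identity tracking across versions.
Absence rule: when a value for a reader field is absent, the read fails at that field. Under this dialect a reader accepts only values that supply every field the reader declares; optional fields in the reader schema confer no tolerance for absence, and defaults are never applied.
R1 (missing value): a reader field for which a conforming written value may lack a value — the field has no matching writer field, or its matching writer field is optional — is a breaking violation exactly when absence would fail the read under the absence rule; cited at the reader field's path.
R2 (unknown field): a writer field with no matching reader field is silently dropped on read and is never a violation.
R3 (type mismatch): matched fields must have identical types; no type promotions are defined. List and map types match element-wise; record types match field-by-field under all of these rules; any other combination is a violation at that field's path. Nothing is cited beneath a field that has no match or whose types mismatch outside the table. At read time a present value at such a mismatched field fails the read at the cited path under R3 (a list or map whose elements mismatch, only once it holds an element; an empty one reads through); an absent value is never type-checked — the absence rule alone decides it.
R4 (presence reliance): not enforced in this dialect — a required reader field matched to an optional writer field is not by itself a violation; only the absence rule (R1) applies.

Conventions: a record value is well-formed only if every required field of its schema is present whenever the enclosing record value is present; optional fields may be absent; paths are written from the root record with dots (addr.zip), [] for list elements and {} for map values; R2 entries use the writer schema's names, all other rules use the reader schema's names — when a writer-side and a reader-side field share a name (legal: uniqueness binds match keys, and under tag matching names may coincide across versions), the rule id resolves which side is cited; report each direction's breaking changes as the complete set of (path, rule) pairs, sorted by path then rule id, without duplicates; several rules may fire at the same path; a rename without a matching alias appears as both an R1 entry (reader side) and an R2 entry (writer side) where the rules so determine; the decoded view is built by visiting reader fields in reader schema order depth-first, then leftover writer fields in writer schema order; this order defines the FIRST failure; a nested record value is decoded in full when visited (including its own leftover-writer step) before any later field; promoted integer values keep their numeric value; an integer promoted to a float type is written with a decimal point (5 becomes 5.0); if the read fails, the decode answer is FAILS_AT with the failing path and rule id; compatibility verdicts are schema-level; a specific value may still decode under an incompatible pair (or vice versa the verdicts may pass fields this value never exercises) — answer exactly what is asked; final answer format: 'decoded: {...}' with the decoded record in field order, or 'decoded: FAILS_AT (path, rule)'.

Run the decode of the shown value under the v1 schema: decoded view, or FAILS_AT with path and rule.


decoded: FAILS_AT (id, R1)

the writer's type comes first in each User pair
decode (reader v1):
  signature := 0x1A2B
  blob := 0x1A2B
  name := "omega"
  read fails at id under R1 (no fill)
  => FAILS_AT (id, R1)
the other User changes do not affect what is asked:
  field active in record User: tag 12 changed to 35 -> affects the rule determinations only; this particular User value decodes identically
  added field balance to record User: required float64, tag 32, default 10.0 (in v2 it sits immediately before blob) -> affects the rule determinations only; this particular User value decodes identically


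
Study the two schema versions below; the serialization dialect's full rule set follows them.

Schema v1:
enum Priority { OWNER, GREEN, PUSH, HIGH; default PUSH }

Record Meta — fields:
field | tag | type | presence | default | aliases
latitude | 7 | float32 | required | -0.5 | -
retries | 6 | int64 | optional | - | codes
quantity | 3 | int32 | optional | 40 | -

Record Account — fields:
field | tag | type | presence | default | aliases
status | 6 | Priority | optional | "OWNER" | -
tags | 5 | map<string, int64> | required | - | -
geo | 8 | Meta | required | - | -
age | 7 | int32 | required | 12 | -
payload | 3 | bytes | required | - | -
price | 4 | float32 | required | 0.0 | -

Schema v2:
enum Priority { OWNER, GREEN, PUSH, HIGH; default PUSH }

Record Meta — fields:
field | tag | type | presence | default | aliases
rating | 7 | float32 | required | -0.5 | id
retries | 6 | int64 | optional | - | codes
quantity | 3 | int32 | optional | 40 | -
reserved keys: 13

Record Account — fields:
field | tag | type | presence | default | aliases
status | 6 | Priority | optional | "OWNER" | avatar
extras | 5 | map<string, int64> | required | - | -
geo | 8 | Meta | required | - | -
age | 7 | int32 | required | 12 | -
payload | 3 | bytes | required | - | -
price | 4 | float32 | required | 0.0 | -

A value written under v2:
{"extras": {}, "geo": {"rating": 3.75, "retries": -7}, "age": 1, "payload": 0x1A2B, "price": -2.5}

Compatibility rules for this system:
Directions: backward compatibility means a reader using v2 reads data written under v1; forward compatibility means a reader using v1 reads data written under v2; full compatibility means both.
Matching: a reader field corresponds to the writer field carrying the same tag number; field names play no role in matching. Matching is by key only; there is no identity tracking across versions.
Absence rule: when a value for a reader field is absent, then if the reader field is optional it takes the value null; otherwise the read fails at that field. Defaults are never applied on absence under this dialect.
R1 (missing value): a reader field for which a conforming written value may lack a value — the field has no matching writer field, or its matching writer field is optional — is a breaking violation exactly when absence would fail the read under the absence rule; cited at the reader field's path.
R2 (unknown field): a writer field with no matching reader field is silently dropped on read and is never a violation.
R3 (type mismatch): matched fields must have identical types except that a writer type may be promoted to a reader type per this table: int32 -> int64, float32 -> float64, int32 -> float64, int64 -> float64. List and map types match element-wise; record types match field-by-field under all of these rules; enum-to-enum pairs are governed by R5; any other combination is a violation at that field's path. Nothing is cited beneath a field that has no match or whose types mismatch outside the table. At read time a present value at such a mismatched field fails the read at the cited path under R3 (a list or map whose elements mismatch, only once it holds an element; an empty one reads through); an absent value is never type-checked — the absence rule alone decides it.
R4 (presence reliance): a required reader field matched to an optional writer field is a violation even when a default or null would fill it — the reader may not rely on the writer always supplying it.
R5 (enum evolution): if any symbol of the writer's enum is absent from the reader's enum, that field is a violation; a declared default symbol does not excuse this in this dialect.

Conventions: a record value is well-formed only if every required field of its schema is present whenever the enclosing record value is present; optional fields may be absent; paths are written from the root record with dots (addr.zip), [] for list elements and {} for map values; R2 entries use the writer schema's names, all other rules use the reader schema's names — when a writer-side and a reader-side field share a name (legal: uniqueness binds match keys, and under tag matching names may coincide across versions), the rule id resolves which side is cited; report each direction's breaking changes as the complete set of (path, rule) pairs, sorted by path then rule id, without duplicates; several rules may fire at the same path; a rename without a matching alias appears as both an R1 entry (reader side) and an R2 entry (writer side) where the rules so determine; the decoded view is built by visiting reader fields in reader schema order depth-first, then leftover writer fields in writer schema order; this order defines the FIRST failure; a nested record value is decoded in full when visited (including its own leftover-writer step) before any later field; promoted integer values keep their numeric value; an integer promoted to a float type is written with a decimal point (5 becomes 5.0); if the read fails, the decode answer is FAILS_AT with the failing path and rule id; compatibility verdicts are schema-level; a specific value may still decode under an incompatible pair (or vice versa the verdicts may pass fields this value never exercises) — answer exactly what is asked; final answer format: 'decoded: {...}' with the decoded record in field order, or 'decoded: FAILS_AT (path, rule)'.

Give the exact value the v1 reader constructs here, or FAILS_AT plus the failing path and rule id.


each type pair in Account: writer, then reader
decode (reader v1):
  status := null (absent, optional -> null)
  tags := {} (from writer extras)
  geo.latitude := 3.75 (from writer rating)
  geo.retries := -7
  geo.quantity := null (absent, optional -> null)
  age := 1
  payload := 0x1A2B
  price := -2.5
  => decoded: {"status": null, "tags": {}, "geo": {"latitude": 3.75, "retries": -7, "quantity": null}, "age": 1, "payload": 0x1A2B, "price": -2.5}
diffs on Account not affecting the asked answer:
  renamed field tags to extras in record Account -> fires no rule on Account under this dialect and leaves the result unchanged
  renamed field latitude to rating in record Meta -> fires no rule on Account under this dialect and leaves the result unchanged

decoded: {"status": null, "tags": {}, "geo": {"latitude": 3.75, "retries": -7, "quantity": null}, "age": 1, "payload": 0x1A2B, "price": -2.5}


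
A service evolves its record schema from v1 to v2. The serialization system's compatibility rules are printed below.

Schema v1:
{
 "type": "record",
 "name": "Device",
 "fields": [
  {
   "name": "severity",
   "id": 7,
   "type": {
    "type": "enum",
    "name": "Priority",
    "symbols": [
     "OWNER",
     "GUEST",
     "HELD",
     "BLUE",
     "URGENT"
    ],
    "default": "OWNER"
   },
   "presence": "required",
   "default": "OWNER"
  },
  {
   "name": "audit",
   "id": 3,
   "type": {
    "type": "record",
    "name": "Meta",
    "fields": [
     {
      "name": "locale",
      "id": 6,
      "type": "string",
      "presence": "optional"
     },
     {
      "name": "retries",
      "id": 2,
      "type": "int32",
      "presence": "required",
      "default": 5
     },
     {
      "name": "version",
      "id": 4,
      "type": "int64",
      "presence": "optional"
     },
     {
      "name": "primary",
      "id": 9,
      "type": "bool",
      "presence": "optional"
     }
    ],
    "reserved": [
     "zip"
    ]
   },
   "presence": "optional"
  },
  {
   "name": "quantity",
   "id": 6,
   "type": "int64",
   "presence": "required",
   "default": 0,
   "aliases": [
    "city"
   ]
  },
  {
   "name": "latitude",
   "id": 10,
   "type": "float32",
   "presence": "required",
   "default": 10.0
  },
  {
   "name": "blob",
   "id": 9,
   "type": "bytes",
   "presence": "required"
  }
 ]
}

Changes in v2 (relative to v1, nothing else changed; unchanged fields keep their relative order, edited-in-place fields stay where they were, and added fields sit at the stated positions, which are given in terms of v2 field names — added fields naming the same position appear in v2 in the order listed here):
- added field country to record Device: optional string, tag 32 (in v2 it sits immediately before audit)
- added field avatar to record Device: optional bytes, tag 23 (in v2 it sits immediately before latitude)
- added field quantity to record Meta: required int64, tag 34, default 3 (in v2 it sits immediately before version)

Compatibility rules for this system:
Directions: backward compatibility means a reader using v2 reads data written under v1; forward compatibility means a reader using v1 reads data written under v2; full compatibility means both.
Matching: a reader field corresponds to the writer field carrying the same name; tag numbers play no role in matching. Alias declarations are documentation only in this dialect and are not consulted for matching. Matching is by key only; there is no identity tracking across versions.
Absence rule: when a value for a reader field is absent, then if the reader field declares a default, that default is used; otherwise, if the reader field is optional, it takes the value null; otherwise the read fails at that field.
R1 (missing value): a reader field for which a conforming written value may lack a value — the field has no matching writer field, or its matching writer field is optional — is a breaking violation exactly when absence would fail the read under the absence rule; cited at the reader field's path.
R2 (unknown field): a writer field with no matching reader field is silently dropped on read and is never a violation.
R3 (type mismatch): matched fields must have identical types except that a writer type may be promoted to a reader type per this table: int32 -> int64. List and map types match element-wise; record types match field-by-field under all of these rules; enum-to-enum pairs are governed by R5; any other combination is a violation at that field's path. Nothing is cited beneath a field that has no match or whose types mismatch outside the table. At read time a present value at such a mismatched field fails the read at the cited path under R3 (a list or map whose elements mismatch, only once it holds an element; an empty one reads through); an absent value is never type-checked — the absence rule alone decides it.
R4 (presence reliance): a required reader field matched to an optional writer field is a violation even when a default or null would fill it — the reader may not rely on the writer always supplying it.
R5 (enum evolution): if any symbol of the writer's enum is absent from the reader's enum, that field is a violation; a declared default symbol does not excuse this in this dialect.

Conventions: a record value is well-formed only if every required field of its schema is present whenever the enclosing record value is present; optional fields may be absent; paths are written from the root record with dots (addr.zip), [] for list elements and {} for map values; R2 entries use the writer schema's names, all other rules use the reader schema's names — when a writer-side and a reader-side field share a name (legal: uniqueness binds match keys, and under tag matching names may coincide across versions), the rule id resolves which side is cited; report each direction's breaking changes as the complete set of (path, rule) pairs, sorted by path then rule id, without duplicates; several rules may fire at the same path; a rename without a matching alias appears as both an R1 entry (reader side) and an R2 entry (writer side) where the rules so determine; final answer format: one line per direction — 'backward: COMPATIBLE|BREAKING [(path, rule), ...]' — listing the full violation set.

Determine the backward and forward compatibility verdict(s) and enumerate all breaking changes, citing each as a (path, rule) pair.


the writer's type comes first in each Device pair
backward pass over Device, reader schema v2, writer schema v1:
  Priority -> Priority, writer required: severity aligns to severity
  no writer field matches reader country
  Meta -> Meta, writer optional: audit aligns to audit
  int64 -> int64, writer required: quantity aligns to quantity
  no writer field matches reader avatar
  float32 -> float32, writer required: latitude aligns to latitude
  bytes -> bytes, writer required: blob aligns to blob
  string -> string, writer optional: audit.locale aligns to audit.locale
  int32 -> int32, writer required: audit.retries aligns to audit.retries
  no writer field matches reader audit.quantity
  int64 -> int64, writer optional: audit.version aligns to audit.version
  bool -> bool, writer optional: audit.primary aligns to audit.primary
  => no violations; backward on Device: COMPATIBLE
forward pass over Device, reader schema v1, writer schema v2:
  Priority -> Priority, writer required: severity aligns to severity
  Meta -> Meta, writer optional: audit aligns to audit
  int64 -> int64, writer required: quantity aligns to quantity
  float32 -> float32, writer required: latitude aligns to latitude
  bytes -> bytes, writer required: blob aligns to blob
  writer field country has no reader counterpart
  writer field avatar has no reader counterpart
  string -> string, writer optional: audit.locale aligns to audit.locale
  int32 -> int32, writer required: audit.retries aligns to audit.retries
  int64 -> int64, writer optional: audit.version aligns to audit.version
  bool -> bool, writer optional: audit.primary aligns to audit.primary
  writer field audit.quantity has no reader counterpart
  => no violations; forward on Device: COMPATIBLE

backward: COMPATIBLE []; forward: COMPATIBLE []
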